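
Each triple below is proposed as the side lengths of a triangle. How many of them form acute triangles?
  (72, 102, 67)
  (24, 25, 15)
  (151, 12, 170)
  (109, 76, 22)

(72,102,67): 67²+72² = 9673 < 10404 = 102² → obtuse
(24,25,15): 15²+24² = 801 > 625 = 25² → acute
(151,12,170): 12+151 ≤ 170, not a triangle
(109,76,22): 22+76 ≤ 109, not a triangle
1 of the 4 is acute.

1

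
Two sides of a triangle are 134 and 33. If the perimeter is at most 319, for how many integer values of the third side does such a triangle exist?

51

Triangle inequality: 101 < x < 167. Perimeter ≤ 319 gives x ≤ 319 − 134 − 33 = 152.
So 101 < x ≤ 152; integers 102 through 152: 51 values.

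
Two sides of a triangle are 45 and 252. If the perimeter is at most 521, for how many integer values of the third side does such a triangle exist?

17

Triangle inequality: 207 < x < 297. Perimeter ≤ 521 gives x ≤ 521 − 45 − 252 = 224.
So 207 < x ≤ 224; integers 208 through 224: 17 values.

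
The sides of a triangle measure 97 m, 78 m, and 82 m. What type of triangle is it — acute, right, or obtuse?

acute

Compare the square of the longest side to the sum of squares of the other two: 78² + 82² = 12808 > 9409 = 97².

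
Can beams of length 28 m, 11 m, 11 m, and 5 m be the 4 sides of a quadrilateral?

For a quadrilateral, each side must be shorter than the sum of the others.
Here the longest side is 28, but the remaining 3 sides sum to only 27.

No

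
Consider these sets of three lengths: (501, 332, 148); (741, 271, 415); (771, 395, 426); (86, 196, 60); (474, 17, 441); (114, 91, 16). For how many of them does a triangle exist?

(148,332,501): 148+332 ≤ 501 → not valid
(271,415,741): 271+415 ≤ 741 → not valid
(395,426,771): 395+426 > 771 → valid
(60,86,196): 60+86 ≤ 196 → not valid
(17,441,474): 17+441 ≤ 474 → not valid
(16,91,114): 16+91 ≤ 114 → not valid
1 of the 6 triples forms a triangle.

1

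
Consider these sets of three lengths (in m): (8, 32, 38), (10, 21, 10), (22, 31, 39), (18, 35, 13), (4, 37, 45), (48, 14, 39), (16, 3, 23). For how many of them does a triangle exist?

(8,32,38): 8+32 > 38 → valid
(10,10,21): 10+10 ≤ 21 → not valid
(22,31,39): 22+31 > 39 → valid
(13,18,35): 13+18 ≤ 35 → not valid
(4,37,45): 4+37 ≤ 45 → not valid
(14,39,48): 14+39 > 48 → valid
(3,16,23): 3+16 ≤ 23 → not valid
3 of the 7 triples form a triangle.

3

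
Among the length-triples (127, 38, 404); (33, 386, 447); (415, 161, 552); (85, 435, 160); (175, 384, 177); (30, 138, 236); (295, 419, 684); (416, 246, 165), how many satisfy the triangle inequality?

(38,127,404): 38+127 ≤ 404 → not valid
(33,386,447): 33+386 ≤ 447 → not valid
(161,415,552): 161+415 > 552 → valid
(85,160,435): 85+160 ≤ 435 → not valid
(175,177,384): 175+177 ≤ 384 → not valid
(30,138,236): 30+138 ≤ 236 → not valid
(295,419,684): 295+419 > 684 → valid
(165,246,416): 165+246 ≤ 416 → not valid
2 of the 8 triples form a triangle.

2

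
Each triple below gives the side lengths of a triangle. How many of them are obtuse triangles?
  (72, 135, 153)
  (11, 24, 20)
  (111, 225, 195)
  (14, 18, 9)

3

(72,135,153): 72²+135² = 23409 = 153² → right
(11,24,20): 11²+20² = 521 < 576 = 24² → obtuse
(111,225,195): 111²+195² = 50346 < 50625 = 225² → obtuse
(14,18,9): 9²+14² = 277 < 324 = 18² → obtuse
3 of the 4 are obtuse.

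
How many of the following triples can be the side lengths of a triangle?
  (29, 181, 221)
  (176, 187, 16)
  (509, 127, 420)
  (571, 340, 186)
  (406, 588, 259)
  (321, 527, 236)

4

(29,181,221): 29+181 ≤ 221 → not valid
(16,176,187): 16+176 > 187 → valid
(127,420,509): 127+420 > 509 → valid
(186,340,571): 186+340 ≤ 571 → not valid
(259,406,588): 259+406 > 588 → valid
(236,321,527): 236+321 > 527 → valid
4 of the 6 triples form a triangle.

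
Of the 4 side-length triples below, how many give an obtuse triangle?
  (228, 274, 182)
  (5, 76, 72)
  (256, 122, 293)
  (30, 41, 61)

3

(228,274,182): 182²+228² = 85108 > 75076 = 274² → acute
(5,76,72): 5²+72² = 5209 < 5776 = 76² → obtuse
(256,122,293): 122²+256² = 80420 < 85849 = 293² → obtuse
(30,41,61): 30²+41² = 2581 < 3721 = 61² → obtuse
3 of the 4 are obtuse.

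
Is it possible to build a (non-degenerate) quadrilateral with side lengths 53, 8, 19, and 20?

No

For a quadrilateral, each side must be shorter than the sum of the others.
Here the longest side is 53, but the remaining 3 sides sum to only 47.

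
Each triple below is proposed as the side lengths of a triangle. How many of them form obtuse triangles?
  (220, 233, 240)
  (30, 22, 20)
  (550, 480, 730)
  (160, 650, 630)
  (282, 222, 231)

(220,233,240): 220²+233² = 102689 > 57600 = 240² → acute
(30,22,20): 20²+22² = 884 < 900 = 30² → obtuse
(550,480,730): 480²+550² = 532900 = 730² → right
(160,650,630): 160²+630² = 422500 = 650² → right
(282,222,231): 222²+231² = 102645 > 79524 = 282² → acute
1 of the 5 is obtuse.

1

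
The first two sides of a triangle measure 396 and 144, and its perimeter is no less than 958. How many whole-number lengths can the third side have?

Triangle inequality: 252 < x < 540. Perimeter ≥ 958 gives x ≥ 958 − 396 − 144 = 418.
So 418 ≤ x < 540; integers 418 through 539: 122 values.

122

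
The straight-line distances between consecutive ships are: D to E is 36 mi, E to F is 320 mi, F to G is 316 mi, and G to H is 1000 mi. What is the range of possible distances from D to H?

328 ≤ DH ≤ 1672 mi

The maximum is all hops collinear in one direction: 36 + 320 + 316 + 1000 = 1672.
The longest hop is 1000; the others sum to 672. Folding the others back against it leaves at least 1000 − 672 = 328.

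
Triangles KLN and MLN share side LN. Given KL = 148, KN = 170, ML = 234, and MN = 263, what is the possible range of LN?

From triangle KLN: |148 − 170| < LN < 148 + 170, i.e. 22 < LN < 318.
From triangle MLN: 29 < LN < 497.
Both must hold, so LN lies in the intersection.

29 < LN < 318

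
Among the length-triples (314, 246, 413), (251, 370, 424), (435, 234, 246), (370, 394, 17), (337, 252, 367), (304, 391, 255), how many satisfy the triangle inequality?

5

(246,314,413): 246+314 > 413 → valid
(251,370,424): 251+370 > 424 → valid
(234,246,435): 234+246 > 435 → valid
(17,370,394): 17+370 ≤ 394 → not valid
(252,337,367): 252+337 > 367 → valid
(255,304,391): 255+304 > 391 → valid
5 of the 6 triples form a triangle.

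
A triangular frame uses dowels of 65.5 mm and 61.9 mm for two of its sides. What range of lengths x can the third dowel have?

3.6 < x < 127.4

By the triangle inequality, x must be less than 65.5 + 61.9 = 127.4 and greater than |65.5 − 61.9| = 3.6.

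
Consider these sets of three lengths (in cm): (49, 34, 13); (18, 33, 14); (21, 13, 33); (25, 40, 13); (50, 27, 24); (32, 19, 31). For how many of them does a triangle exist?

(13,34,49): 13+34 ≤ 49 → not valid
(14,18,33): 14+18 ≤ 33 → not valid
(13,21,33): 13+21 > 33 → valid
(13,25,40): 13+25 ≤ 40 → not valid
(24,27,50): 24+27 > 50 → valid
(19,31,32): 19+31 > 32 → valid
3 of the 6 triples form a triangle.

3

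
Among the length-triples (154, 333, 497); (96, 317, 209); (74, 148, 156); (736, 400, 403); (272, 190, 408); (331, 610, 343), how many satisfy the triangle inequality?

(154,333,497): 154+333 ≤ 497 → not valid
(96,209,317): 96+209 ≤ 317 → not valid
(74,148,156): 74+148 > 156 → valid
(400,403,736): 400+403 > 736 → valid
(190,272,408): 190+272 > 408 → valid
(331,343,610): 331+343 > 610 → valid
4 of the 6 triples form a triangle.

4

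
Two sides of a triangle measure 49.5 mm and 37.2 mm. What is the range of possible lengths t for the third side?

By the triangle inequality, t must be less than 49.5 + 37.2 = 86.7 and greater than |49.5 − 37.2| = 12.3.

12.3 < t < 86.7 (mm)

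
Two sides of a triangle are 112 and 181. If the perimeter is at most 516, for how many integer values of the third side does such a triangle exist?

154

Triangle inequality: 69 < x < 293. Perimeter ≤ 516 gives x ≤ 516 − 112 − 181 = 223.
So 69 < x ≤ 223; integers 70 through 223: 154 values.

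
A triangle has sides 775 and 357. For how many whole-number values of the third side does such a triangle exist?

The third side lies in the open interval (418, 1132).
Integers from 419 to 1131 inclusive: 1131 − 419 + 1 = 713.

713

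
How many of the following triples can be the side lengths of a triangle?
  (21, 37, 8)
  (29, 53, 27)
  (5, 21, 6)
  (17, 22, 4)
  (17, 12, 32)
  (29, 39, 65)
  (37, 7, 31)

(8,21,37): 8+21 ≤ 37 → not valid
(27,29,53): 27+29 > 53 → valid
(5,6,21): 5+6 ≤ 21 → not valid
(4,17,22): 4+17 ≤ 22 → not valid
(12,17,32): 12+17 ≤ 32 → not valid
(29,39,65): 29+39 > 65 → valid
(7,31,37): 7+31 > 37 → valid
3 of the 7 triples form a triangle.

3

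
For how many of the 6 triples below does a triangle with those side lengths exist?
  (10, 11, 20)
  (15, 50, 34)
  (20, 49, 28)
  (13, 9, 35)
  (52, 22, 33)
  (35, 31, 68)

2

(10,11,20): 10+11 > 20 → valid
(15,34,50): 15+34 ≤ 50 → not valid
(20,28,49): 20+28 ≤ 49 → not valid
(9,13,35): 9+13 ≤ 35 → not valid
(22,33,52): 22+33 > 52 → valid
(31,35,68): 31+35 ≤ 68 → not valid
2 of the 6 triples form a triangle.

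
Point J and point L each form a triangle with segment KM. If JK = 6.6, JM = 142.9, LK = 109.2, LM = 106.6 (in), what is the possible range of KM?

136.3 < KM < 149.5

From triangle JKM: |6.6 − 142.9| < KM < 6.6 + 142.9, i.e. 136.3 < KM < 149.5.
From triangle LKM: 2.6 < KM < 215.8.
Both must hold, so KM lies in the intersection.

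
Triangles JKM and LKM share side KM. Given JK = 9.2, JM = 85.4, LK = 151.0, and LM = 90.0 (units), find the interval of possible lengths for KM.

From triangle JKM: |9.2 − 85.4| < KM < 9.2 + 85.4, i.e. 76.2 < KM < 94.6.
From triangle LKM: 61.0 < KM < 241.0.
Both must hold, so KM lies in the intersection.

76.2 < KM < 94.6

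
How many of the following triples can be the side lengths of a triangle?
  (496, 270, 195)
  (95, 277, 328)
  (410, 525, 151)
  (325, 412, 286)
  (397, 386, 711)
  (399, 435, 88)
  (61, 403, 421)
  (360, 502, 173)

(195,270,496): 195+270 ≤ 496 → not valid
(95,277,328): 95+277 > 328 → valid
(151,410,525): 151+410 > 525 → valid
(286,325,412): 286+325 > 412 → valid
(386,397,711): 386+397 > 711 → valid
(88,399,435): 88+399 > 435 → valid
(61,403,421): 61+403 > 421 → valid
(173,360,502): 173+360 > 502 → valid
7 of the 8 triples form a triangle.

7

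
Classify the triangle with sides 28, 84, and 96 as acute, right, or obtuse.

obtuse

Compare the square of the longest side to the sum of squares of the other two: 28² + 84² = 7840 < 9216 = 96².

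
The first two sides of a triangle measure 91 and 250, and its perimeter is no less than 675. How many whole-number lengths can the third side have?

Triangle inequality: 159 < x < 341. Perimeter ≥ 675 gives x ≥ 675 − 91 − 250 = 334.
So 334 ≤ x < 341; integers 334 through 340: 7 values.

7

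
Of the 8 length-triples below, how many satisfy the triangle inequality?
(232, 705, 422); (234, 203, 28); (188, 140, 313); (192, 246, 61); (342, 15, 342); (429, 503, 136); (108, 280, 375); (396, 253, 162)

6

(232,422,705): 232+422 ≤ 705 → not valid
(28,203,234): 28+203 ≤ 234 → not valid
(140,188,313): 140+188 > 313 → valid
(61,192,246): 61+192 > 246 → valid
(15,342,342): 15+342 > 342 → valid
(136,429,503): 136+429 > 503 → valid
(108,280,375): 108+280 > 375 → valid
(162,253,396): 162+253 > 396 → valid
6 of the 8 triples form a triangle.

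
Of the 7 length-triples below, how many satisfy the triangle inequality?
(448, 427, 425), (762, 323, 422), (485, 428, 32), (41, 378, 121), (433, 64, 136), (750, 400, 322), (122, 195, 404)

1

(425,427,448): 425+427 > 448 → valid
(323,422,762): 323+422 ≤ 762 → not valid
(32,428,485): 32+428 ≤ 485 → not valid
(41,121,378): 41+121 ≤ 378 → not valid
(64,136,433): 64+136 ≤ 433 → not valid
(322,400,750): 322+400 ≤ 750 → not valid
(122,195,404): 122+195 ≤ 404 → not valid
1 of the 7 triples forms a triangle.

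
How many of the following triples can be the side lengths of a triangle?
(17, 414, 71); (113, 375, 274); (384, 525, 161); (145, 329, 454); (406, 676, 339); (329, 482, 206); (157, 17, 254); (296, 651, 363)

(17,71,414): 17+71 ≤ 414 → not valid
(113,274,375): 113+274 > 375 → valid
(161,384,525): 161+384 > 525 → valid
(145,329,454): 145+329 > 454 → valid
(339,406,676): 339+406 > 676 → valid
(206,329,482): 206+329 > 482 → valid
(17,157,254): 17+157 ≤ 254 → not valid
(296,363,651): 296+363 > 651 → valid
6 of the 8 triples form a triangle.

6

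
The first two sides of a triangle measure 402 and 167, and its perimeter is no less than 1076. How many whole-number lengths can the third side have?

62

Triangle inequality: 235 < x < 569. Perimeter ≥ 1076 gives x ≥ 1076 − 402 − 167 = 507.
So 507 ≤ x < 569; integers 507 through 568: 62 values.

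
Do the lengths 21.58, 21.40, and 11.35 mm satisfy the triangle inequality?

The longest side is 21.58, and the other two sum to 32.75.
Since 32.75 > 21.58, the triangle inequality holds.

Yes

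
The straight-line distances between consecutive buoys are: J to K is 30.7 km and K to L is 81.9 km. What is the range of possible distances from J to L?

By the triangle inequality, |30.7 − 81.9| ≤ JL ≤ 30.7 + 81.9.

51.2 ≤ JL ≤ 112.6 km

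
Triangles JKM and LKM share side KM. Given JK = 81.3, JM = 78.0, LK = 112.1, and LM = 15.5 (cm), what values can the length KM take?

96.6 < KM < 127.6

From triangle JKM: |81.3 − 78.0| < KM < 81.3 + 78.0, i.e. 3.3 < KM < 159.3.
From triangle LKM: 96.6 < KM < 127.6.
Both must hold, so KM lies in the intersection.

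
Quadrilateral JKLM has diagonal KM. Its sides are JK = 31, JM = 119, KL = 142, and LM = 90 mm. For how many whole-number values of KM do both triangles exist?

From triangle JKM: 88 < KM < 150.
From triangle LKM: 52 < KM < 232.
Intersection: 88 < KM < 150, so integers 89 through 149: 61 values.

61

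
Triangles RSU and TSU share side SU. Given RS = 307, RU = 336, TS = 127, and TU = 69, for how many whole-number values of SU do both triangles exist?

From triangle RSU: 29 < SU < 643.
From triangle TSU: 58 < SU < 196.
Intersection: 58 < SU < 196, so integers 59 through 195: 137 values.

137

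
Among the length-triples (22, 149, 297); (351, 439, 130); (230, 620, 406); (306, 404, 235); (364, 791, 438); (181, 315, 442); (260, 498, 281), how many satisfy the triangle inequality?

(22,149,297): 22+149 ≤ 297 → not valid
(130,351,439): 130+351 > 439 → valid
(230,406,620): 230+406 > 620 → valid
(235,306,404): 235+306 > 404 → valid
(364,438,791): 364+438 > 791 → valid
(181,315,442): 181+315 > 442 → valid
(260,281,498): 260+281 > 498 → valid
6 of the 7 triples form a triangle.

6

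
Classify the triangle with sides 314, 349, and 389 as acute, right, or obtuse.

Compare the square of the longest side to the sum of squares of the other two: 314² + 349² = 220397 > 151321 = 389².

acute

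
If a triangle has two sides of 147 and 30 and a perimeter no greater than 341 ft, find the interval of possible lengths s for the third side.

Triangle inequality alone gives 117 < s < 177.
The perimeter condition gives s ≤ 341 − 147 − 30 = 164.
Intersecting the two: 117 < s ≤ 164.

117 < s ≤ 164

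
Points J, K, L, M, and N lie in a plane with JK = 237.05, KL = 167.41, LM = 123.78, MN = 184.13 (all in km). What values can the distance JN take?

The maximum is all hops collinear in one direction: 237.05 + 167.41 + 123.78 + 184.13 = 712.37.
The longest hop is 237.05; the others sum to 475.32. Since 237.05 ≤ 475.32, the path can fold back on itself completely, so the minimum distance is 0.

0 ≤ JN ≤ 712.37 km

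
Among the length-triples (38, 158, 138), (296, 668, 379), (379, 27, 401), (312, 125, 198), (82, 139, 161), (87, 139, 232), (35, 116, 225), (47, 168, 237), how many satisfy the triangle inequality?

(38,138,158): 38+138 > 158 → valid
(296,379,668): 296+379 > 668 → valid
(27,379,401): 27+379 > 401 → valid
(125,198,312): 125+198 > 312 → valid
(82,139,161): 82+139 > 161 → valid
(87,139,232): 87+139 ≤ 232 → not valid
(35,116,225): 35+116 ≤ 225 → not valid
(47,168,237): 47+168 ≤ 237 → not valid
5 of the 8 triples form a triangle.

5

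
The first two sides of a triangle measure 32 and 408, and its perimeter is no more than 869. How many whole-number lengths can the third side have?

Triangle inequality: 376 < x < 440. Perimeter ≤ 869 gives x ≤ 869 − 32 − 408 = 429.
So 376 < x ≤ 429; integers 377 through 429: 53 values.

53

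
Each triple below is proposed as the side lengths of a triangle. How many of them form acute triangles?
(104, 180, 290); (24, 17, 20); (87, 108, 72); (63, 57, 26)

(104,180,290): 104+180 ≤ 290, not a triangle
(24,17,20): 17²+20² = 689 > 576 = 24² → acute
(87,108,72): 72²+87² = 12753 > 11664 = 108² → acute
(63,57,26): 26²+57² = 3925 < 3969 = 63² → obtuse
2 of the 4 are acute.

2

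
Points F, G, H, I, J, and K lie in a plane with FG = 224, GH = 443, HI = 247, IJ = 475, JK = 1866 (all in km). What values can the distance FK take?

The maximum is all hops collinear in one direction: 224 + 443 + 247 + 475 + 1866 = 3255.
The longest hop is 1866; the others sum to 1389. Folding the others back against it leaves at least 1866 − 1389 = 477.

477 ≤ FK ≤ 3255 km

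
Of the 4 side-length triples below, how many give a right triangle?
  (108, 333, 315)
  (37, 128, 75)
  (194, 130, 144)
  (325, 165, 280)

3

(108,333,315): 108²+315² = 110889 = 333² → right
(37,128,75): 37+75 ≤ 128, not a triangle
(194,130,144): 130²+144² = 37636 = 194² → right
(325,165,280): 165²+280² = 105625 = 325² → right
3 of the 4 are right.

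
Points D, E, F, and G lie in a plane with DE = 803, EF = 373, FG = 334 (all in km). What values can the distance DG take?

The maximum is all hops collinear in one direction: 803 + 373 + 334 = 1510.
The longest hop is 803; the others sum to 707. Folding the others back against it leaves at least 803 − 707 = 96.

96 ≤ DG ≤ 1510 km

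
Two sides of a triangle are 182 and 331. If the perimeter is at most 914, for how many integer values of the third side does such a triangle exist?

252

Triangle inequality: 149 < x < 513. Perimeter ≤ 914 gives x ≤ 914 − 182 − 331 = 401.
So 149 < x ≤ 401; integers 150 through 401: 252 values.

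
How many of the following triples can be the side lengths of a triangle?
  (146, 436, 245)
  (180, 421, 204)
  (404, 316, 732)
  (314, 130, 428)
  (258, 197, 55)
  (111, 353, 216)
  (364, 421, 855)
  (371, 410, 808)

1

(146,245,436): 146+245 ≤ 436 → not valid
(180,204,421): 180+204 ≤ 421 → not valid
(316,404,732): 316+404 ≤ 732 → not valid
(130,314,428): 130+314 > 428 → valid
(55,197,258): 55+197 ≤ 258 → not valid
(111,216,353): 111+216 ≤ 353 → not valid
(364,421,855): 364+421 ≤ 855 → not valid
(371,410,808): 371+410 ≤ 808 → not valid
1 of the 8 triples forms a triangle.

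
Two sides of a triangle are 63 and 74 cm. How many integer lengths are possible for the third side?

The third side lies in the open interval (11, 137).
Integers from 12 to 136 inclusive: 136 − 12 + 1 = 125.

125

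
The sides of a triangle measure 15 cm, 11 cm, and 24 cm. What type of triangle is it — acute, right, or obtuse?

Compare the square of the longest side to the sum of squares of the other two: 11² + 15² = 346 < 576 = 24².

obtuse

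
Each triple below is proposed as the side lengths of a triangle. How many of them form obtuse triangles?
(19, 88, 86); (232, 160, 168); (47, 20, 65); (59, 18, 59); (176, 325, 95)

1

(19,88,86): 19²+86² = 7757 > 7744 = 88² → acute
(232,160,168): 160²+168² = 53824 = 232² → right
(47,20,65): 20²+47² = 2609 < 4225 = 65² → obtuse
(59,18,59): 18²+59² = 3805 > 3481 = 59² → acute
(176,325,95): 95+176 ≤ 325, not a triangle
1 of the 5 is obtuse.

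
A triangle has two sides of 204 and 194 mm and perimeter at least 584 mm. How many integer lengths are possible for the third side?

Triangle inequality: 10 < x < 398. Perimeter ≥ 584 gives x ≥ 584 − 204 − 194 = 186.
So 186 ≤ x < 398; integers 186 through 397: 212 values.

212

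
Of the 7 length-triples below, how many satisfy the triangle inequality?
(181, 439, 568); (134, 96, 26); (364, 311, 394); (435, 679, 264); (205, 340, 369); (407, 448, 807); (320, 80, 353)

6

(181,439,568): 181+439 > 568 → valid
(26,96,134): 26+96 ≤ 134 → not valid
(311,364,394): 311+364 > 394 → valid
(264,435,679): 264+435 > 679 → valid
(205,340,369): 205+340 > 369 → valid
(407,448,807): 407+448 > 807 → valid
(80,320,353): 80+320 > 353 → valid
6 of the 7 triples form a triangle.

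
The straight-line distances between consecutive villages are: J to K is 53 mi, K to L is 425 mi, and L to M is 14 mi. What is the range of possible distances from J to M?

358 ≤ JM ≤ 492 mi

The maximum is all hops collinear in one direction: 53 + 425 + 14 = 492.
The longest hop is 425; the others sum to 67. Folding the others back against it leaves at least 425 − 67 = 358.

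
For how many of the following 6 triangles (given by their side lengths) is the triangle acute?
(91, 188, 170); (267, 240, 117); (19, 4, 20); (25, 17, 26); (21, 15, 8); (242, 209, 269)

(91,188,170): 91²+170² = 37181 > 35344 = 188² → acute
(267,240,117): 117²+240² = 71289 = 267² → right
(19,4,20): 4²+19² = 377 < 400 = 20² → obtuse
(25,17,26): 17²+25² = 914 > 676 = 26² → acute
(21,15,8): 8²+15² = 289 < 441 = 21² → obtuse
(242,209,269): 209²+242² = 102245 > 72361 = 269² → acute
3 of the 6 are acute.

3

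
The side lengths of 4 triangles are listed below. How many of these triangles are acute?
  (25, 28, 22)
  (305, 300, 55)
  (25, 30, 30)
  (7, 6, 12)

2

(25,28,22): 22²+25² = 1109 > 784 = 28² → acute
(305,300,55): 55²+300² = 93025 = 305² → right
(25,30,30): 25²+30² = 1525 > 900 = 30² → acute
(7,6,12): 6²+7² = 85 < 144 = 12² → obtuse
2 of the 4 are acute.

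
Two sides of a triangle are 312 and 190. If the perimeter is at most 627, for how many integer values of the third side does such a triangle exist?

3

Triangle inequality: 122 < x < 502. Perimeter ≤ 627 gives x ≤ 627 − 312 − 190 = 125.
So 122 < x ≤ 125; integers 123 through 125: 3 values.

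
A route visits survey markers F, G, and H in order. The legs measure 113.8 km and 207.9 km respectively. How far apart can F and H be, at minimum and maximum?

By the triangle inequality, |113.8 − 207.9| ≤ FH ≤ 113.8 + 207.9.

94.1 ≤ FH ≤ 321.7 km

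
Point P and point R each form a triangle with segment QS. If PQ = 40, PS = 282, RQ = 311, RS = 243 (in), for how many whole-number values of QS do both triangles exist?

From triangle PQS: 242 < QS < 322.
From triangle RQS: 68 < QS < 554.
Intersection: 242 < QS < 322, so integers 243 through 321: 79 values.

79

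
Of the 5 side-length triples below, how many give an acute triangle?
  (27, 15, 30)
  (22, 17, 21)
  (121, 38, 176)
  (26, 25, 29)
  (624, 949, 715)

(27,15,30): 15²+27² = 954 > 900 = 30² → acute
(22,17,21): 17²+21² = 730 > 484 = 22² → acute
(121,38,176): 38+121 ≤ 176, not a triangle
(26,25,29): 25²+26² = 1301 > 841 = 29² → acute
(624,949,715): 624²+715² = 900601 = 949² → right
3 of the 5 are acute.

3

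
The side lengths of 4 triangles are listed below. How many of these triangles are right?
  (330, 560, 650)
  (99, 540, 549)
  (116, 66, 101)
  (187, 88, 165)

(330,560,650): 330²+560² = 422500 = 650² → right
(99,540,549): 99²+540² = 301401 = 549² → right
(116,66,101): 66²+101² = 14557 > 13456 = 116² → acute
(187,88,165): 88²+165² = 34969 = 187² → right
3 of the 4 are right.

3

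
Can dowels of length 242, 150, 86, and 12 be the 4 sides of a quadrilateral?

A quadrilateral exists iff every side is shorter than the sum of the others — equivalently, the longest side is less than the sum of the rest.
Longest side 242 < 248 (sum of the remaining 3), so yes.

Yes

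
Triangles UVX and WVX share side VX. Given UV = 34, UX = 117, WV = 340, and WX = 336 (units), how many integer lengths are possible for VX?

From triangle UVX: 83 < VX < 151.
From triangle WVX: 4 < VX < 676.
Intersection: 83 < VX < 151, so integers 84 through 150: 67 values.

67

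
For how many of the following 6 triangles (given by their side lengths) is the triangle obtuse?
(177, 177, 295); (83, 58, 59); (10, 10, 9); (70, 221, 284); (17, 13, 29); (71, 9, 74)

5

(177,177,295): 177²+177² = 62658 < 87025 = 295² → obtuse
(83,58,59): 58²+59² = 6845 < 6889 = 83² → obtuse
(10,10,9): 9²+10² = 181 > 100 = 10² → acute
(70,221,284): 70²+221² = 53741 < 80656 = 284² → obtuse
(17,13,29): 13²+17² = 458 < 841 = 29² → obtuse
(71,9,74): 9²+71² = 5122 < 5476 = 74² → obtuse
5 of the 6 are obtuse.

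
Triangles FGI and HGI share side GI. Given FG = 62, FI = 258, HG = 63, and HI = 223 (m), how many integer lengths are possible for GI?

From triangle FGI: 196 < GI < 320.
From triangle HGI: 160 < GI < 286.
Intersection: 196 < GI < 286, so integers 197 through 285: 89 values.

89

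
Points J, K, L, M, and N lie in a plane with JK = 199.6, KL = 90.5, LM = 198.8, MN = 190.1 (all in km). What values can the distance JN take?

The maximum is all hops collinear in one direction: 199.6 + 90.5 + 198.8 + 190.1 = 679.0.
The longest hop is 199.6; the others sum to 479.4. Since 199.6 ≤ 479.4, the path can fold back on itself completely, so the minimum distance is 0.

0 ≤ JN ≤ 679.0 km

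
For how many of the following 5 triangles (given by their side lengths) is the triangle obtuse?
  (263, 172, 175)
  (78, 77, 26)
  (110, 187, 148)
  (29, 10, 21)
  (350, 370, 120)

3

(263,172,175): 172²+175² = 60209 < 69169 = 263² → obtuse
(78,77,26): 26²+77² = 6605 > 6084 = 78² → acute
(110,187,148): 110²+148² = 34004 < 34969 = 187² → obtuse
(29,10,21): 10²+21² = 541 < 841 = 29² → obtuse
(350,370,120): 120²+350² = 136900 = 370² → right
3 of the 5 are obtuse.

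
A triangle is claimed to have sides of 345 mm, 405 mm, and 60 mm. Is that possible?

The two shorter sides sum to 405, exactly equal to the longest side 405.
That gives only a degenerate (flat) triangle — the inequality must be strict.

No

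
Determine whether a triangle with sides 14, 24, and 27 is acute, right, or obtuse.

acute

Compare the square of the longest side to the sum of squares of the other two: 14² + 24² = 772 > 729 = 27².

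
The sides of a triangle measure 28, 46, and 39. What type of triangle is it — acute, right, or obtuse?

acute

Compare the square of the longest side to the sum of squares of the other two: 28² + 39² = 2305 > 2116 = 46².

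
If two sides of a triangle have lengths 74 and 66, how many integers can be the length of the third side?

131

The third side lies in the open interval (8, 140).
Integers from 9 to 139 inclusive: 139 − 9 + 1 = 131.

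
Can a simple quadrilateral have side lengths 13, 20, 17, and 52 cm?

No

For a quadrilateral, each side must be shorter than the sum of the others.
Here the longest side is 52, but the remaining 3 sides sum to only 50.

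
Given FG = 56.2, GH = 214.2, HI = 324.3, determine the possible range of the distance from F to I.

The maximum is all hops collinear in one direction: 56.2 + 214.2 + 324.3 = 594.7.
The longest hop is 324.3; the others sum to 270.4. Folding the others back against it leaves at least 324.3 − 270.4 = 53.9.

53.9 ≤ FI ≤ 594.7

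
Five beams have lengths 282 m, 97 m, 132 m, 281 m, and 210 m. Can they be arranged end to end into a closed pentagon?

Yes

A pentagon exists iff every side is shorter than the sum of the others — equivalently, the longest side is less than the sum of the rest.
Longest side 282 < 720 (sum of the remaining 4), so yes.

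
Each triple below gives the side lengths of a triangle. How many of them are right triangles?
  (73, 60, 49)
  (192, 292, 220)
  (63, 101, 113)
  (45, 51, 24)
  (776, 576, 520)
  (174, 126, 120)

(73,60,49): 49²+60² = 6001 > 5329 = 73² → acute
(192,292,220): 192²+220² = 85264 = 292² → right
(63,101,113): 63²+101² = 14170 > 12769 = 113² → acute
(45,51,24): 24²+45² = 2601 = 51² → right
(776,576,520): 520²+576² = 602176 = 776² → right
(174,126,120): 120²+126² = 30276 = 174² → right
4 of the 6 are right.

4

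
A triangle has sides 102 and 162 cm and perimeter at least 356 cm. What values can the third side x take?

Triangle inequality alone gives 60 < x < 264.
The perimeter condition gives x ≥ 356 − 102 − 162 = 92.
Intersecting the two: 92 ≤ x < 264.

92 ≤ x < 264 cm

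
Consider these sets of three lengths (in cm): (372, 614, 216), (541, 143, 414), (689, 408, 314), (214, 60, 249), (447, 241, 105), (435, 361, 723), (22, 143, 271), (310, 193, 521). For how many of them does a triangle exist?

(216,372,614): 216+372 ≤ 614 → not valid
(143,414,541): 143+414 > 541 → valid
(314,408,689): 314+408 > 689 → valid
(60,214,249): 60+214 > 249 → valid
(105,241,447): 105+241 ≤ 447 → not valid
(361,435,723): 361+435 > 723 → valid
(22,143,271): 22+143 ≤ 271 → not valid
(193,310,521): 193+310 ≤ 521 → not valid
4 of the 8 triples form a triangle.

4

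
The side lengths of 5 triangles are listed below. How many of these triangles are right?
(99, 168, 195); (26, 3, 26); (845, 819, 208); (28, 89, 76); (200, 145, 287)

2

(99,168,195): 99²+168² = 38025 = 195² → right
(26,3,26): 3²+26² = 685 > 676 = 26² → acute
(845,819,208): 208²+819² = 714025 = 845² → right
(28,89,76): 28²+76² = 6560 < 7921 = 89² → obtuse
(200,145,287): 145²+200² = 61025 < 82369 = 287² → obtuse
2 of the 5 are right.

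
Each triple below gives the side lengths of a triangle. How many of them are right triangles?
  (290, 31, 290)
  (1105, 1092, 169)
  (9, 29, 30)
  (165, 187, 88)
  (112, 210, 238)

3

(290,31,290): 31²+290² = 85061 > 84100 = 290² → acute
(1105,1092,169): 169²+1092² = 1221025 = 1105² → right
(9,29,30): 9²+29² = 922 > 900 = 30² → acute
(165,187,88): 88²+165² = 34969 = 187² → right
(112,210,238): 112²+210² = 56644 = 238² → right
3 of the 5 are right.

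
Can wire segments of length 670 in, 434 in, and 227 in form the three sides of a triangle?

The longest side is 670, but the other two sum to only 661.
661 < 670, so the triangle inequality fails.

No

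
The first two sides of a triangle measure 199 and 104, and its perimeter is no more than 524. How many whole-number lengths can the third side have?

126

Triangle inequality: 95 < x < 303. Perimeter ≤ 524 gives x ≤ 524 − 199 − 104 = 221.
So 95 < x ≤ 221; integers 96 through 221: 126 values.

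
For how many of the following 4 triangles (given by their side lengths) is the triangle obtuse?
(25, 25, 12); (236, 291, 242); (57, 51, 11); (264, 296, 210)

(25,25,12): 12²+25² = 769 > 625 = 25² → acute
(236,291,242): 236²+242² = 114260 > 84681 = 291² → acute
(57,51,11): 11²+51² = 2722 < 3249 = 57² → obtuse
(264,296,210): 210²+264² = 113796 > 87616 = 296² → acute
1 of the 4 is obtuse.

1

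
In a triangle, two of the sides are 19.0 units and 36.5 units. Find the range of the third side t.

By the triangle inequality, t must be less than 19.0 + 36.5 = 55.5 and greater than |19.0 − 36.5| = 17.5.

17.5 < t < 55.5 (units)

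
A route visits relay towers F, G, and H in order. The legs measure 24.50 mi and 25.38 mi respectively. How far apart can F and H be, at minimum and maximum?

0.88 ≤ FH ≤ 49.88 mi

By the triangle inequality, |24.50 − 25.38| ≤ FH ≤ 24.50 + 25.38.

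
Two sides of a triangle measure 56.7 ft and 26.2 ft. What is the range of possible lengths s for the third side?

30.5 < s < 82.9 (ft)

By the triangle inequality, s must be less than 56.7 + 26.2 = 82.9 and greater than |56.7 − 26.2| = 30.5.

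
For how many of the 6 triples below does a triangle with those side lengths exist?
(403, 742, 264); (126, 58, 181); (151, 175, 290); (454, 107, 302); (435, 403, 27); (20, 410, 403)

3

(264,403,742): 264+403 ≤ 742 → not valid
(58,126,181): 58+126 > 181 → valid
(151,175,290): 151+175 > 290 → valid
(107,302,454): 107+302 ≤ 454 → not valid
(27,403,435): 27+403 ≤ 435 → not valid
(20,403,410): 20+403 > 410 → valid
3 of the 6 triples form a triangle.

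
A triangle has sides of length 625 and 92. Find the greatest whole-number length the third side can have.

The third side must be strictly less than 625 + 92 = 717.
The largest integer below 717 is 716.

716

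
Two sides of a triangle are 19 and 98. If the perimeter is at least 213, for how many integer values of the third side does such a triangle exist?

21

Triangle inequality: 79 < x < 117. Perimeter ≥ 213 gives x ≥ 213 − 19 − 98 = 96.
So 96 ≤ x < 117; integers 96 through 116: 21 values.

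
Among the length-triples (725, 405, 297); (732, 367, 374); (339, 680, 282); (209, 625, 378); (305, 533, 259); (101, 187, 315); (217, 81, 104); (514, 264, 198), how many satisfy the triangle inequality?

(297,405,725): 297+405 ≤ 725 → not valid
(367,374,732): 367+374 > 732 → valid
(282,339,680): 282+339 ≤ 680 → not valid
(209,378,625): 209+378 ≤ 625 → not valid
(259,305,533): 259+305 > 533 → valid
(101,187,315): 101+187 ≤ 315 → not valid
(81,104,217): 81+104 ≤ 217 → not valid
(198,264,514): 198+264 ≤ 514 → not valid
2 of the 8 triples form a triangle.

2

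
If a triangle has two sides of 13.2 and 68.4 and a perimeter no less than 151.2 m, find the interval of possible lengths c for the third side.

Triangle inequality alone gives 55.2 < c < 81.6.
The perimeter condition gives c ≥ 151.2 − 13.2 − 68.4 = 69.6.
Intersecting the two: 69.6 ≤ c < 81.6.

69.6 ≤ c < 81.6 m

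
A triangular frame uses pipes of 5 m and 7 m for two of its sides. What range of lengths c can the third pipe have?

2 < c < 12

By the triangle inequality, c must be less than 5 + 7 = 12 and greater than |5 − 7| = 2.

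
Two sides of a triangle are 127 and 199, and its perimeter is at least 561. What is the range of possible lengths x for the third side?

235 ≤ x < 326

Triangle inequality alone gives 72 < x < 326.
The perimeter condition gives x ≥ 561 − 127 − 199 = 235.
Intersecting the two: 235 ≤ x < 326.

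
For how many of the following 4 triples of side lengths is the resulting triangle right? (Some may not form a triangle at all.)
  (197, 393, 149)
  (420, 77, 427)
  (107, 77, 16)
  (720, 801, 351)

(197,393,149): 149+197 ≤ 393, not a triangle
(420,77,427): 77²+420² = 182329 = 427² → right
(107,77,16): 16+77 ≤ 107, not a triangle
(720,801,351): 351²+720² = 641601 = 801² → right
2 of the 4 are right.

2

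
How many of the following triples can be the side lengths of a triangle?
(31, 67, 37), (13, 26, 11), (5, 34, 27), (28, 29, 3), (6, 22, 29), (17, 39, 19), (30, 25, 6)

(31,37,67): 31+37 > 67 → valid
(11,13,26): 11+13 ≤ 26 → not valid
(5,27,34): 5+27 ≤ 34 → not valid
(3,28,29): 3+28 > 29 → valid
(6,22,29): 6+22 ≤ 29 → not valid
(17,19,39): 17+19 ≤ 39 → not valid
(6,25,30): 6+25 > 30 → valid
3 of the 7 triples form a triangle.

3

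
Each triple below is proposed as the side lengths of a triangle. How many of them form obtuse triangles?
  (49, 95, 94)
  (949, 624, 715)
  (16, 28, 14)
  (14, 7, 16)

(49,95,94): 49²+94² = 11237 > 9025 = 95² → acute
(949,624,715): 624²+715² = 900601 = 949² → right
(16,28,14): 14²+16² = 452 < 784 = 28² → obtuse
(14,7,16): 7²+14² = 245 < 256 = 16² → obtuse
2 of the 4 are obtuse.

2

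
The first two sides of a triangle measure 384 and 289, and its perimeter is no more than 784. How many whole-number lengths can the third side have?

Triangle inequality: 95 < x < 673. Perimeter ≤ 784 gives x ≤ 784 − 384 − 289 = 111.
So 95 < x ≤ 111; integers 96 through 111: 16 values.

16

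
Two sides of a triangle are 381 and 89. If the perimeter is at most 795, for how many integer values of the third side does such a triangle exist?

Triangle inequality: 292 < x < 470. Perimeter ≤ 795 gives x ≤ 795 − 381 − 89 = 325.
So 292 < x ≤ 325; integers 293 through 325: 33 values.

33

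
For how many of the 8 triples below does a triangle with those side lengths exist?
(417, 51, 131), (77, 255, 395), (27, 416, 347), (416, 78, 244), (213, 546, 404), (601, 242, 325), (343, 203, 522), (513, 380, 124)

2

(51,131,417): 51+131 ≤ 417 → not valid
(77,255,395): 77+255 ≤ 395 → not valid
(27,347,416): 27+347 ≤ 416 → not valid
(78,244,416): 78+244 ≤ 416 → not valid
(213,404,546): 213+404 > 546 → valid
(242,325,601): 242+325 ≤ 601 → not valid
(203,343,522): 203+343 > 522 → valid
(124,380,513): 124+380 ≤ 513 → not valid
2 of the 8 triples form a triangle.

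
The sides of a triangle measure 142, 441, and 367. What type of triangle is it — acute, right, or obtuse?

Compare the square of the longest side to the sum of squares of the other two: 142² + 367² = 154853 < 194481 = 441².

obtuse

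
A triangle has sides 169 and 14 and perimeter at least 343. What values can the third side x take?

160 ≤ x < 183

Triangle inequality alone gives 155 < x < 183.
The perimeter condition gives x ≥ 343 − 169 − 14 = 160.
Intersecting the two: 160 ≤ x < 183.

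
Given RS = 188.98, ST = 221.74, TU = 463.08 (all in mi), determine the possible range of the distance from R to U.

The maximum is all hops collinear in one direction: 188.98 + 221.74 + 463.08 = 873.80.
The longest hop is 463.08; the others sum to 410.72. Folding the others back against it leaves at least 463.08 − 410.72 = 52.36.

52.36 ≤ RU ≤ 873.80 mi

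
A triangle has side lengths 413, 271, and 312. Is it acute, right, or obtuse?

Compare the square of the longest side to the sum of squares of the other two: 271² + 312² = 170785 > 170569 = 413².

acute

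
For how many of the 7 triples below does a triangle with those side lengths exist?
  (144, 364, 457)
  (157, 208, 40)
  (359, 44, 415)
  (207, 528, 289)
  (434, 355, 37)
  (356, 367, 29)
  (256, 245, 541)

(144,364,457): 144+364 > 457 → valid
(40,157,208): 40+157 ≤ 208 → not valid
(44,359,415): 44+359 ≤ 415 → not valid
(207,289,528): 207+289 ≤ 528 → not valid
(37,355,434): 37+355 ≤ 434 → not valid
(29,356,367): 29+356 > 367 → valid
(245,256,541): 245+256 ≤ 541 → not valid
2 of the 7 triples form a triangle.

2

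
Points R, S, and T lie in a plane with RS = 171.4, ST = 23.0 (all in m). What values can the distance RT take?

148.4 ≤ RT ≤ 194.4 m

By the triangle inequality, |171.4 − 23.0| ≤ RT ≤ 171.4 + 23.0.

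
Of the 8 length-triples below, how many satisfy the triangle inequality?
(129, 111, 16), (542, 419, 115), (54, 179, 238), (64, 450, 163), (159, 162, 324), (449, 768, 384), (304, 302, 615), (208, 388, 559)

(16,111,129): 16+111 ≤ 129 → not valid
(115,419,542): 115+419 ≤ 542 → not valid
(54,179,238): 54+179 ≤ 238 → not valid
(64,163,450): 64+163 ≤ 450 → not valid
(159,162,324): 159+162 ≤ 324 → not valid
(384,449,768): 384+449 > 768 → valid
(302,304,615): 302+304 ≤ 615 → not valid
(208,388,559): 208+388 > 559 → valid
2 of the 8 triples form a triangle.

2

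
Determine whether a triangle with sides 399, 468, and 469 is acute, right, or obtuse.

acute

Compare the square of the longest side to the sum of squares of the other two: 399² + 468² = 378225 > 219961 = 469².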